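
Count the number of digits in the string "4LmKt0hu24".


Input string: '4LmKt0hu24'
Operation: count digit characters (0-9)
Scan: '4'(digit), 'L', 'm', 'K', 't', '0'(digit), 'h', 'u', '2'(digit), '4'(digit)
Digits found: 4
Result: 4


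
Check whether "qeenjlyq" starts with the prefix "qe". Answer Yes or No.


Input string: 'qeenjlyq'
Prefix to check: 'qe'
First 2 characters of input: 'qe'
Match: True
Result: Yes


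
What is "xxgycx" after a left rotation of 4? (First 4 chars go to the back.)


Input: 'xxgycx', shift = 4
Operation: split at index 4 and swap parts
Front part s[0:4] = 'xxgy'
Back part s[4:] = 'cx'
Rotated = back + front = 'cx' + 'xxgy'
Result: cxxxgy


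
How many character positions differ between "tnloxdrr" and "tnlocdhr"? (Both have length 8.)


String 1: 'tnloxdrr'
String 2: 'tnlocdhr'
Compare each position: pos 0: 't'=='t', pos 1: 'n'=='n', pos 2: 'l'=='l', pos 3: 'o'=='o', pos 4: 'x'!='c', pos 5: 'd'=='d', pos 6: 'r'!='h', pos 7: 'r'=='r'
Differing positions: 2
Hamming distance: 2


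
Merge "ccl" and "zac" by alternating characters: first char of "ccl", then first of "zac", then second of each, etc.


String 1: 'ccl'
String 2: 'zac'
Operation: alternate characters
Pairs: 'c'+'z', 'c'+'a', 'l'+'c'
Result: czcalc


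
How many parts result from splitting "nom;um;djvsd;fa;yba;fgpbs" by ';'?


Input string: 'nom;um;djvsd;fa;yba;fgpbs'
Delimiter: ';'
Split result: 'nom', 'um', 'djvsd', 'fa', 'yba', 'fgpbs'
Number of parts: 6


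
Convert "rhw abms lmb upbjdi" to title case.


Input string: 'rhw abms lmb upbjdi'
Operation: capitalize first letter of each word
Word transformations: 'rhw'->'Rhw', 'abms'->'Abms', 'lmb'->'Lmb', 'upbjdi'->'Upbjdi'
Result: Rhw Abms Lmb Upbjdi


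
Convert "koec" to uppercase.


Input string: 'koec'
Operation: convert each letter to uppercase
Mapping: 'k'->'K', 'o'->'O', 'e'->'E', 'c'->'C'
Result: KOEC


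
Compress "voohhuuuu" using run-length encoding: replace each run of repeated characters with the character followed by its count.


Input: 'voohhuuuu'
Operation: identify consecutive runs
Runs: 'v' -> v1, 'oo' -> o2, 'hh' -> h2, 'uuuu' -> u4
Encoded: v1o2h2u4


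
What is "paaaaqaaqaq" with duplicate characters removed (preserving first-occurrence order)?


Input: 'paaaaqaaqaq'
Operation: keep first occurrence of each character
Scan: s[0]='p' new -> keep; s[1]='a' new -> keep; s[2]='a' seen -> skip; s[3]='a' seen -> skip; s[4]='a' seen -> skip; s[5]='q' new -> keep; s[6]='a' seen -> skip; s[7]='a' seen -> skip; s[8]='q' seen -> skip; s[9]='a' seen -> skip; s[10]='q' seen -> skip
Result: paq


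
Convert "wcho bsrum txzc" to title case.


Input string: 'wcho bsrum txzc'
Operation: capitalize first letter of each word
Word transformations: 'wcho'->'Wcho', 'bsrum'->'Bsrum', 'txzc'->'Txzc'
Result: Wcho Bsrum Txzc


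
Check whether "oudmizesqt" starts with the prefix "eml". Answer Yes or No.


Input string: 'oudmizesqt'
Prefix to check: 'eml'
First 3 characters of input: 'oud'
Match: False
Result: No


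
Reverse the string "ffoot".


Input string: 'ffoot'
Operation: reverse character order
Original order: 'f' -> 'f' -> 'o' -> 'o' -> 't'
Reversed order: 't' -> 'o' -> 'o' -> 'f' -> 'f'
Result: tooff


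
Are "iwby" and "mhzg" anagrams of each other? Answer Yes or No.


String 1: 'iwby' -> sorted: 'biwy'
String 2: 'mhzg' -> sorted: 'ghmz'
Compare sorted forms: 'biwy' != 'ghmz'
Anagram: No


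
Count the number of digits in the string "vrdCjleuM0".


Input string: 'vrdCjleuM0'
Operation: count digit characters (0-9)
Scan: 'v', 'r', 'd', 'C', 'j', 'l', 'e', 'u', 'M', '0'(digit)
Digits found: 1
Result: 1


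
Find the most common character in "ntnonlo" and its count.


Input: 'ntnonlo'
Operation: tally each character
Counts: 'l':1, 'n':3, 'o':2, 't':1
Maximum: 'n' appears 3 times


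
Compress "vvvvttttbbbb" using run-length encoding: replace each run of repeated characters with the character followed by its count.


Input: 'vvvvttttbbbb'
Operation: identify consecutive runs
Runs: 'vvvv' -> v4, 'tttt' -> t4, 'bbbb' -> b4
Encoded: v4t4b4


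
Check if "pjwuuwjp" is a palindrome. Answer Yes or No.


Input string: 'pjwuuwjp'
Reversed: 'pjwuuwjp'
Compare pairs: s[0]='p' vs s[7]='p' (match), s[1]='j' vs s[6]='j' (match), s[2]='w' vs s[5]='w' (match), s[3]='u' vs s[4]='u' (match)
Palindrome: Yes


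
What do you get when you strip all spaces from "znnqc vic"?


Input string: 'znnqc vic'
Operation: remove all spaces
Words: 'znnqc', 'vic'
Join without spaces: znnqcvic


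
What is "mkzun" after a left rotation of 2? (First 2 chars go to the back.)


Input: 'mkzun', shift = 2
Operation: split at index 2 and swap parts
Front part s[0:2] = 'mk'
Back part s[2:] = 'zun'
Rotated = back + front = 'zun' + 'mk'
Result: zunmk


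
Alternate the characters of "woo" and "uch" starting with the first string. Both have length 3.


String 1: 'woo'
String 2: 'uch'
Operation: alternate characters
Pairs: 'w'+'u', 'o'+'c', 'o'+'h'
Result: wuocoh


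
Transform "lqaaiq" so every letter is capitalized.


Input string: 'lqaaiq'
Operation: convert each letter to uppercase
Mapping: 'l'->'L', 'q'->'Q', 'a'->'A', 'a'->'A', 'i'->'I', 'q'->'Q'
Result: LQAAIQ


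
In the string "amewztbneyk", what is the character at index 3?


Input string: 'amewztbneyk'
Operation: get character at index 3
Index mapping: s[0]='a', s[1]='m', s[2]='e', s[3]='w'
Result: 'w'


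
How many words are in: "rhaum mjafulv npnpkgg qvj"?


Input string: 'rhaum mjafulv npnpkgg qvj'
Operation: split by spaces
Words found: 'rhaum', 'mjafulv', 'npnpkgg', 'qvj'
Word count: 4


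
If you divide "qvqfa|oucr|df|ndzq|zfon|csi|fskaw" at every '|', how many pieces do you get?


Input string: 'qvqfa|oucr|df|ndzq|zfon|csi|fskaw'
Delimiter: '|'
Split result: 'qvqfa', 'oucr', 'df', 'ndzq', 'zfon', 'csi', 'fskaw'
Number of parts: 7


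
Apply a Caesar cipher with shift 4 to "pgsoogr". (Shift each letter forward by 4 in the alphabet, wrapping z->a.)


Input: 'pgsoogr', shift = 4
Operation: for each letter, (position + 4) mod 26
Mapping: 'p'(15+4=19)->'t', 'g'(6+4=10)->'k', 's'(18+4=22)->'w', 'o'(14+4=18)->'s', 'o'(14+4=18)->'s', 'g'(6+4=10)->'k', 'r'(17+4=21)->'v'
Result: tkwsskv


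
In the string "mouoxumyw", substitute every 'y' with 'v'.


Input string: 'mouoxumyw'
Operation: replace 'y' with 'v'
Positions of 'y': 7
After replacement: mouoxumvw


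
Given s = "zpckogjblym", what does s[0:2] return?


Input string: 'zpckogjblym'
Operation: slice [0:2]
Extract characters: s[0]='z', s[1]='p'
Result: zp


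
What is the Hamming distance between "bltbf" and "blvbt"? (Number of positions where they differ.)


String 1: 'bltbf'
String 2: 'blvbt'
Compare each position: pos 0: 'b'=='b', pos 1: 'l'=='l', pos 2: 't'!='v', pos 3: 'b'=='b', pos 4: 'f'!='t'
Differing positions: 2
Hamming distance: 2


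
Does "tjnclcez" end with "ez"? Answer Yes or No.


Input string: 'tjnclcez'
Suffix to check: 'ez'
Last 2 characters of input: 'ez'
Match: True
Result: Yes


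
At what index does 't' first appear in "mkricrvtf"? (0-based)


Input string: 'mkricrvtf'
Target: 't'
Scanning left to right: s[0]='m', s[1]='k', s[2]='r', s[3]='i', s[4]='c', s[5]='r', s[6]='v', s[7]='t'
First match at index: 7


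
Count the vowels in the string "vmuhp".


Input string: 'vmuhp'
Operation: count vowels (a, e, i, o, u)
Scan: s[0]='v', s[1]='m', s[2]='u' (vowel), s[3]='h', s[4]='p'
Vowels found: 1
Result: 1


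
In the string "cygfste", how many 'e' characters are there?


Input string: 'cygfste'
Target character: 'e'
Scan each position: s[6]='e'
Matches found at indices: 6
Total: 1


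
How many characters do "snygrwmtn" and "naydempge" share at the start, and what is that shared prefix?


String 1: 'snygrwmtn'
String 2: 'naydempge'
Compare position by position:
pos 0: 's' vs 'n' differ -> stop
Longest common prefix: "" (length 0)


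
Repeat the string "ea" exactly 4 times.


Input string: 'ea'
Operation: repeat 4 times
Concatenation: 'ea' + 'ea' + 'ea' + 'ea'
Result: eaeaeaea


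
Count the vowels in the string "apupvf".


Input string: 'apupvf'
Operation: count vowels (a, e, i, o, u)
Scan: s[0]='a' (vowel), s[1]='p', s[2]='u' (vowel), s[3]='p', s[4]='v', s[5]='f'
Vowels found: 2
Result: 2


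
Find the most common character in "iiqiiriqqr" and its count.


Input: 'iiqiiriqqr'
Operation: tally each character
Counts: 'i':5, 'q':3, 'r':2
Maximum: 'i' appears 5 times


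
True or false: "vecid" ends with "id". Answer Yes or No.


Input string: 'vecid'
Suffix to check: 'id'
Last 2 characters of input: 'id'
Match: True
Result: Yes


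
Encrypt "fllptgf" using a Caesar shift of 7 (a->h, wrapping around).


Input: 'fllptgf', shift = 7
Operation: for each letter, (position + 7) mod 26
Mapping: 'f'(5+7=12)->'m', 'l'(11+7=18)->'s', 'l'(11+7=18)->'s', 'p'(15+7=22)->'w', 't'(19+7=26, 26 mod 26=0)->'a', 'g'(6+7=13)->'n', 'f'(5+7=12)->'m'
Result: msswanm


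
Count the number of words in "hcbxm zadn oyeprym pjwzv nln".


Input string: 'hcbxm zadn oyeprym pjwzv nln'
Operation: split by spaces
Words found: 'hcbxm', 'zadn', 'oyeprym', 'pjwzv', 'nln'
Word count: 5


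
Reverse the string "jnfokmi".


Input string: 'jnfokmi'
Operation: reverse character order
Original order: 'j' -> 'n' -> 'f' -> 'o' -> 'k' -> 'm' -> 'i'
Reversed order: 'i' -> 'm' -> 'k' -> 'o' -> 'f' -> 'n' -> 'j'
Result: imkofnj


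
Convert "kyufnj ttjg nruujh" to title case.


Input string: 'kyufnj ttjg nruujh'
Operation: capitalize first letter of each word
Word transformations: 'kyufnj'->'Kyufnj', 'ttjg'->'Ttjg', 'nruujh'->'Nruujh'
Result: Kyufnj Ttjg Nruujh


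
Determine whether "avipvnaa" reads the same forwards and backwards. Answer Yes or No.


Input string: 'avipvnaa'
Reversed: 'aanvpiva'
Compare pairs: s[0]='a' vs s[7]='a' (match), s[1]='v' vs s[6]='a' (mismatch), s[2]='i' vs s[5]='n' (mismatch), s[3]='p' vs s[4]='v' (mismatch)
Palindrome: No


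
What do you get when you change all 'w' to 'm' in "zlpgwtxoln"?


Input string: 'zlpgwtxoln'
Operation: replace 'w' with 'm'
Positions of 'w': 4
After replacement: zlpgmtxoln


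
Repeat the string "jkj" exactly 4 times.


Input string: 'jkj'
Operation: repeat 4 times
Concatenation: 'jkj' + 'jkj' + 'jkj' + 'jkj'
Result: jkjjkjjkjjkj


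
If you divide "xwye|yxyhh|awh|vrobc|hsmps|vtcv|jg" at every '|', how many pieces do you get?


Input string: 'xwye|yxyhh|awh|vrobc|hsmps|vtcv|jg'
Delimiter: '|'
Split result: 'xwye', 'yxyhh', 'awh', 'vrobc', 'hsmps', 'vtcv', 'jg'
Number of parts: 7


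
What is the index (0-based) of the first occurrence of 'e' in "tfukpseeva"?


Input string: 'tfukpseeva'
Target: 'e'
Scanning left to right: s[0]='t', s[1]='f', s[2]='u', s[3]='k', s[4]='p', s[5]='s', s[6]='e'
First match at index: 6


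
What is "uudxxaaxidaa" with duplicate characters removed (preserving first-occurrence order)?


Input: 'uudxxaaxidaa'
Operation: keep first occurrence of each character
Scan: s[0]='u' new -> keep; s[1]='u' seen -> skip; s[2]='d' new -> keep; s[3]='x' new -> keep; s[4]='x' seen -> skip; s[5]='a' new -> keep; s[6]='a' seen -> skip; s[7]='x' seen -> skip; s[8]='i' new -> keep; s[9]='d' seen -> skip; s[10]='a' seen -> skip; s[11]='a' seen -> skip
Result: udxai


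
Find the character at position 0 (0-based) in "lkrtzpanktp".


Input string: 'lkrtzpanktp'
Operation: get character at index 0
Index mapping: s[0]='l'
Result: 'l'


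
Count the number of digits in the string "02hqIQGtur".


Input string: '02hqIQGtur'
Operation: count digit characters (0-9)
Scan: '0'(digit), '2'(digit), 'h', 'q', 'I', 'Q', 'G', 't', 'u', 'r'
Digits found: 2
Result: 2


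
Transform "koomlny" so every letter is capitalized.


Input string: 'koomlny'
Operation: convert each letter to uppercase
Mapping: 'k'->'K', 'o'->'O', 'o'->'O', 'm'->'M', 'l'->'L', 'n'->'N', 'y'->'Y'
Result: KOOMLNY


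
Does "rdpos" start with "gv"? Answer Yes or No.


Input string: 'rdpos'
Prefix to check: 'gv'
First 2 characters of input: 'rd'
Match: False
Result: No


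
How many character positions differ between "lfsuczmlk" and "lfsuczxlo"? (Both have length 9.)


String 1: 'lfsuczmlk'
String 2: 'lfsuczxlo'
Compare each position: pos 0: 'l'=='l', pos 1: 'f'=='f', pos 2: 's'=='s', pos 3: 'u'=='u', pos 4: 'c'=='c', pos 5: 'z'=='z', pos 6: 'm'!='x', pos 7: 'l'=='l', pos 8: 'k'!='o'
Differing positions: 2
Hamming distance: 2


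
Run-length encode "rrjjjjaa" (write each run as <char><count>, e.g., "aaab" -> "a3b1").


Input: 'rrjjjjaa'
Operation: identify consecutive runs
Runs: 'rr' -> r2, 'jjjj' -> j4, 'aa' -> a2
Encoded: r2j4a2


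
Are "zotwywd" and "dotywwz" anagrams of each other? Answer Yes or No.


String 1: 'zotwywd' -> sorted: 'dotwwyz'
String 2: 'dotywwz' -> sorted: 'dotwwyz'
Compare sorted forms: 'dotwwyz' == 'dotwwyz'
Anagram: Yes


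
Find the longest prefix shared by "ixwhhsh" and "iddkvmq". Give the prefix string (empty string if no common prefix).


String 1: 'ixwhhsh'
String 2: 'iddkvmq'
Compare position by position:
pos 0: 'i' vs 'i' match
pos 1: 'x' vs 'd' differ -> stop
Longest common prefix: "i" (length 1)


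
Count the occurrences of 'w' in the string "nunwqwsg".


Input string: 'nunwqwsg'
Target character: 'w'
Scan each position: s[3]='w', s[5]='w'
Matches found at indices: 3, 5
Total: 2


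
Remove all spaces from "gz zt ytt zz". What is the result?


Input string: 'gz zt ytt zz'
Operation: remove all spaces
Words: 'gz', 'zt', 'ytt', 'zz'
Join without spaces: gzztyttzz


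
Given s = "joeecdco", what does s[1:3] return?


Input string: 'joeecdco'
Operation: slice [1:3]
Extract characters: s[1]='o', s[2]='e'
Result: oe


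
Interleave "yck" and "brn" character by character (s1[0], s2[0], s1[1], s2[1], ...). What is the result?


String 1: 'yck'
String 2: 'brn'
Operation: alternate characters
Pairs: 'y'+'b', 'c'+'r', 'k'+'n'
Result: ybcrkn


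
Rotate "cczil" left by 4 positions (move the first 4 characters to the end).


Input: 'cczil', shift = 4
Operation: split at index 4 and swap parts
Front part s[0:4] = 'cczi'
Back part s[4:] = 'l'
Rotated = back + front = 'l' + 'cczi'
Result: lcczi


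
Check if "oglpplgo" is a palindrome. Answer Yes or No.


Input string: 'oglpplgo'
Reversed: 'oglpplgo'
Compare pairs: s[0]='o' vs s[7]='o' (match), s[1]='g' vs s[6]='g' (match), s[2]='l' vs s[5]='l' (match), s[3]='p' vs s[4]='p' (match)
Palindrome: Yes


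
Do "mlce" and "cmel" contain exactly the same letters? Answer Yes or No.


String 1: 'mlce' -> sorted: 'celm'
String 2: 'cmel' -> sorted: 'celm'
Compare sorted forms: 'celm' == 'celm'
Anagram: Yes


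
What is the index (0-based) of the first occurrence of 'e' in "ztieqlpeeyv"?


Input string: 'ztieqlpeeyv'
Target: 'e'
Scanning left to right: s[0]='z', s[1]='t', s[2]='i', s[3]='e'
First match at index: 3


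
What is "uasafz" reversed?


Input string: 'uasafz'
Operation: reverse character order
Original order: 'u' -> 'a' -> 's' -> 'a' -> 'f' -> 'z'
Reversed order: 'z' -> 'f' -> 'a' -> 's' -> 'a' -> 'u'
Result: zfasau


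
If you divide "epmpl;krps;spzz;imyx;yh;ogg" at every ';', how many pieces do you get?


Input string: 'epmpl;krps;spzz;imyx;yh;ogg'
Delimiter: ';'
Split result: 'epmpl', 'krps', 'spzz', 'imyx', 'yh', 'ogg'
Number of parts: 6


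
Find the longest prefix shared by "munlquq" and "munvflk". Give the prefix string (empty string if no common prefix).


String 1: 'munlquq'
String 2: 'munvflk'
Compare position by position:
pos 0: 'm' vs 'm' match
pos 1: 'u' vs 'u' match
pos 2: 'n' vs 'n' match
pos 3: 'l' vs 'v' differ -> stop
Longest common prefix: "mun" (length 3)


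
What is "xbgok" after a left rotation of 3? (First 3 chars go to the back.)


Input: 'xbgok', shift = 3
Operation: split at index 3 and swap parts
Front part s[0:3] = 'xbg'
Back part s[3:] = 'ok'
Rotated = back + front = 'ok' + 'xbg'
Result: okxbg


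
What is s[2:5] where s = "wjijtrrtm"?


Input string: 'wjijtrrtm'
Operation: slice [2:5]
Extract characters: s[2]='i', s[3]='j', s[4]='t'
Result: ijt


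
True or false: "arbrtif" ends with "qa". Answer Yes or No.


Input string: 'arbrtif'
Suffix to check: 'qa'
Last 2 characters of input: 'if'
Match: False
Result: No


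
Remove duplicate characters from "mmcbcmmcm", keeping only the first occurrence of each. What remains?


Input: 'mmcbcmmcm'
Operation: keep first occurrence of each character
Scan: s[0]='m' new -> keep; s[1]='m' seen -> skip; s[2]='c' new -> keep; s[3]='b' new -> keep; s[4]='c' seen -> skip; s[5]='m' seen -> skip; s[6]='m' seen -> skip; s[7]='c' seen -> skip; s[8]='m' seen -> skip
Result: mcb


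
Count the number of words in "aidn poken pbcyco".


Input string: 'aidn poken pbcyco'
Operation: split by spaces
Words found: 'aidn', 'poken', 'pbcyco'
Word count: 3


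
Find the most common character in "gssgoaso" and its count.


Input: 'gssgoaso'
Operation: tally each character
Counts: 'a':1, 'g':2, 'o':2, 's':3
Maximum: 's' appears 3 times


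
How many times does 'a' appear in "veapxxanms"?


Input string: 'veapxxanms'
Target character: 'a'
Scan each position: s[2]='a', s[6]='a'
Matches found at indices: 2, 6
Total: 2


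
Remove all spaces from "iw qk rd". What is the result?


Input string: 'iw qk rd'
Operation: remove all spaces
Words: 'iw', 'qk', 'rd'
Join without spaces: iwqkrd


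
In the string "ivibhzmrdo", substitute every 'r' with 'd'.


Input string: 'ivibhzmrdo'
Operation: replace 'r' with 'd'
Positions of 'r': 7
After replacement: ivibhzmddo


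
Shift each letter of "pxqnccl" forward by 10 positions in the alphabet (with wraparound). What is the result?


Input: 'pxqnccl', shift = 10
Operation: for each letter, (position + 10) mod 26
Mapping: 'p'(15+10=25)->'z', 'x'(23+10=33, 33 mod 26=7)->'h', 'q'(16+10=26, 26 mod 26=0)->'a', 'n'(13+10=23)->'x', 'c'(2+10=12)->'m', 'c'(2+10=12)->'m', 'l'(11+10=21)->'v'
Result: zhaxmmv


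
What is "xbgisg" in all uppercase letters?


Input string: 'xbgisg'
Operation: convert each letter to uppercase
Mapping: 'x'->'X', 'b'->'B', 'g'->'G', 'i'->'I', 's'->'S', 'g'->'G'
Result: XBGISG


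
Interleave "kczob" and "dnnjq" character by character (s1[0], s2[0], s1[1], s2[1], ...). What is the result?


String 1: 'kczob'
String 2: 'dnnjq'
Operation: alternate characters
Pairs: 'k'+'d', 'c'+'n', 'z'+'n', 'o'+'j', 'b'+'q'
Result: kdcnznojbq


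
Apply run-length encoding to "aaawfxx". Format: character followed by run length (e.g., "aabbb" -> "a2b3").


Input: 'aaawfxx'
Operation: identify consecutive runs
Runs: 'aaa' -> a3, 'w' -> w1, 'f' -> f1, 'xx' -> x2
Encoded: a3w1f1x2


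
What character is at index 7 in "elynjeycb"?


Input string: 'elynjeycb'
Operation: get character at index 7
Index mapping: s[0]='e', s[1]='l', s[2]='y', s[3]='n', s[4]='j', s[5]='e', s[6]='y', s[7]='c'
Result: 'c'


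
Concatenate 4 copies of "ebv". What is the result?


Input string: 'ebv'
Operation: repeat 4 times
Concatenation: 'ebv' + 'ebv' + 'ebv' + 'ebv'
Result: ebvebvebvebv


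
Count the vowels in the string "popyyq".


Input string: 'popyyq'
Operation: count vowels (a, e, i, o, u)
Scan: s[0]='p', s[1]='o' (vowel), s[2]='p', s[3]='y', s[4]='y', s[5]='q'
Vowels found: 1
Result: 1


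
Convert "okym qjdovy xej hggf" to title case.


Input string: 'okym qjdovy xej hggf'
Operation: capitalize first letter of each word
Word transformations: 'okym'->'Okym', 'qjdovy'->'Qjdovy', 'xej'->'Xej', 'hggf'->'Hggf'
Result: Okym Qjdovy Xej Hggf


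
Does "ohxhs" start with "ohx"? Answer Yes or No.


Input string: 'ohxhs'
Prefix to check: 'ohx'
First 3 characters of input: 'ohx'
Match: True
Result: Yes


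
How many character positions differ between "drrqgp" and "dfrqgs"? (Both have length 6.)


String 1: 'drrqgp'
String 2: 'dfrqgs'
Compare each position: pos 0: 'd'=='d', pos 1: 'r'!='f', pos 2: 'r'=='r', pos 3: 'q'=='q', pos 4: 'g'=='g', pos 5: 'p'!='s'
Differing positions: 2
Hamming distance: 2


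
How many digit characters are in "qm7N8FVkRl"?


Input string: 'qm7N8FVkRl'
Operation: count digit characters (0-9)
Scan: 'q', 'm', '7'(digit), 'N', '8'(digit), 'F', 'V', 'k', 'R', 'l'
Digits found: 2
Result: 2


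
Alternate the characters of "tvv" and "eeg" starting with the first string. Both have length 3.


String 1: 'tvv'
String 2: 'eeg'
Operation: alternate characters
Pairs: 't'+'e', 'v'+'e', 'v'+'g'
Result: tevevg


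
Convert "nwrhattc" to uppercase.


Input string: 'nwrhattc'
Operation: convert each letter to uppercase
Mapping: 'n'->'N', 'w'->'W', 'r'->'R', 'h'->'H', 'a'->'A', 't'->'T', 't'->'T', 'c'->'C'
Result: NWRHATTC


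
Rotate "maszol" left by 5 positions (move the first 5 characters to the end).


Input: 'maszol', shift = 5
Operation: split at index 5 and swap parts
Front part s[0:5] = 'maszo'
Back part s[5:] = 'l'
Rotated = back + front = 'l' + 'maszo'
Result: lmaszo


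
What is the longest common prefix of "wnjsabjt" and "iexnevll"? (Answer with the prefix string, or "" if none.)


String 1: 'wnjsabjt'
String 2: 'iexnevll'
Compare position by position:
pos 0: 'w' vs 'i' differ -> stop
Longest common prefix: "" (length 0)


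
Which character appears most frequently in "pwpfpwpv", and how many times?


Input: 'pwpfpwpv'
Operation: tally each character
Counts: 'f':1, 'p':4, 'v':1, 'w':2
Maximum: 'p' appears 4 times


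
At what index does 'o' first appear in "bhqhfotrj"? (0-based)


Input string: 'bhqhfotrj'
Target: 'o'
Scanning left to right: s[0]='b', s[1]='h', s[2]='q', s[3]='h', s[4]='f', s[5]='o'
First match at index: 5


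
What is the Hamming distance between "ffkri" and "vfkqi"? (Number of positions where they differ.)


String 1: 'ffkri'
String 2: 'vfkqi'
Compare each position: pos 0: 'f'!='v', pos 1: 'f'=='f', pos 2: 'k'=='k', pos 3: 'r'!='q', pos 4: 'i'=='i'
Differing positions: 2
Hamming distance: 2


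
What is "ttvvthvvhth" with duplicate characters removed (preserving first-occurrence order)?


Input: 'ttvvthvvhth'
Operation: keep first occurrence of each character
Scan: s[0]='t' new -> keep; s[1]='t' seen -> skip; s[2]='v' new -> keep; s[3]='v' seen -> skip; s[4]='t' seen -> skip; s[5]='h' new -> keep; s[6]='v' seen -> skip; s[7]='v' seen -> skip; s[8]='h' seen -> skip; s[9]='t' seen -> skip; s[10]='h' seen -> skip
Result: tvh


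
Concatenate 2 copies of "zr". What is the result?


Input string: 'zr'
Operation: repeat 2 times
Concatenation: 'zr' + 'zr'
Result: zrzr


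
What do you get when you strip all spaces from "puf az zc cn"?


Input string: 'puf az zc cn'
Operation: remove all spaces
Words: 'puf', 'az', 'zc', 'cn'
Join without spaces: pufazzccn


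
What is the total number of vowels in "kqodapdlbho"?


Input string: 'kqodapdlbho'
Operation: count vowels (a, e, i, o, u)
Scan: s[0]='k', s[1]='q', s[2]='o' (vowel), s[3]='d', s[4]='a' (vowel), s[5]='p', s[6]='d', s[7]='l', s[8]='b', s[9]='h', s[10]='o' (vowel)
Vowels found: 3
Result: 3


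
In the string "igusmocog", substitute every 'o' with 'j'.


Input string: 'igusmocog'
Operation: replace 'o' with 'j'
Positions of 'o': 5, 7
After replacement: igusmjcjg


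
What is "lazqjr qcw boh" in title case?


Input string: 'lazqjr qcw boh'
Operation: capitalize first letter of each word
Word transformations: 'lazqjr'->'Lazqjr', 'qcw'->'Qcw', 'boh'->'Boh'
Result: Lazqjr Qcw Boh


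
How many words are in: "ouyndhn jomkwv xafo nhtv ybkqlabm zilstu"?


Input string: 'ouyndhn jomkwv xafo nhtv ybkqlabm zilstu'
Operation: split by spaces
Words found: 'ouyndhn', 'jomkwv', 'xafo', 'nhtv', 'ybkqlabm', 'zilstu'
Word count: 6


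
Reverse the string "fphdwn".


Input string: 'fphdwn'
Operation: reverse character order
Original order: 'f' -> 'p' -> 'h' -> 'd' -> 'w' -> 'n'
Reversed order: 'n' -> 'w' -> 'd' -> 'h' -> 'p' -> 'f'
Result: nwdhpf


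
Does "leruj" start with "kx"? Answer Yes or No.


Input string: 'leruj'
Prefix to check: 'kx'
First 2 characters of input: 'le'
Match: False
Result: No


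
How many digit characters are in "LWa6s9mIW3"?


Input string: 'LWa6s9mIW3'
Operation: count digit characters (0-9)
Scan: 'L', 'W', 'a', '6'(digit), 's', '9'(digit), 'm', 'I', 'W', '3'(digit)
Digits found: 3
Result: 3


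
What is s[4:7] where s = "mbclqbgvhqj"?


Input string: 'mbclqbgvhqj'
Operation: slice [4:7]
Extract characters: s[4]='q', s[5]='b', s[6]='g'
Result: qbg


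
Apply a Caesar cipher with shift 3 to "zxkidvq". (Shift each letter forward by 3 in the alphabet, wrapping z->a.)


Input: 'zxkidvq', shift = 3
Operation: for each letter, (position + 3) mod 26
Mapping: 'z'(25+3=28, 28 mod 26=2)->'c', 'x'(23+3=26, 26 mod 26=0)->'a', 'k'(10+3=13)->'n', 'i'(8+3=11)->'l', 'd'(3+3=6)->'g', 'v'(21+3=24)->'y', 'q'(16+3=19)->'t'
Result: canlgyt


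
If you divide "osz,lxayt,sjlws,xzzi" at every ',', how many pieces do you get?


Input string: 'osz,lxayt,sjlws,xzzi'
Delimiter: ','
Split result: 'osz', 'lxayt', 'sjlws', 'xzzi'
Number of parts: 4


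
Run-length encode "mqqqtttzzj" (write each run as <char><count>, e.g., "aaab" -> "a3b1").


Input: 'mqqqtttzzj'
Operation: identify consecutive runs
Runs: 'm' -> m1, 'qqq' -> q3, 'ttt' -> t3, 'zz' -> z2, 'j' -> j1
Encoded: m1q3t3z2j1


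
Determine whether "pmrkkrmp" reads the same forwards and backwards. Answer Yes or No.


Input string: 'pmrkkrmp'
Reversed: 'pmrkkrmp'
Compare pairs: s[0]='p' vs s[7]='p' (match), s[1]='m' vs s[6]='m' (match), s[2]='r' vs s[5]='r' (match), s[3]='k' vs s[4]='k' (match)
Palindrome: Yes


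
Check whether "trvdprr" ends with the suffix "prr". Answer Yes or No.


Input string: 'trvdprr'
Suffix to check: 'prr'
Last 3 characters of input: 'prr'
Match: True
Result: Yes


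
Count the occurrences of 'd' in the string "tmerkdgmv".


Input string: 'tmerkdgmv'
Target character: 'd'
Scan each position: s[5]='d'
Matches found at indices: 5
Total: 1


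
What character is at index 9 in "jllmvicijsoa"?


Input string: 'jllmvicijsoa'
Operation: get character at index 9
Index mapping: s[0]='j', s[1]='l', s[2]='l', s[3]='m', s[4]='v', s[5]='i', s[6]='c', s[7]='i', s[8]='j', s[9]='s'
Result: 's'


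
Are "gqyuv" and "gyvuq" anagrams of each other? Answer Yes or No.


String 1: 'gqyuv' -> sorted: 'gquvy'
String 2: 'gyvuq' -> sorted: 'gquvy'
Compare sorted forms: 'gquvy' == 'gquvy'
Anagram: Yes


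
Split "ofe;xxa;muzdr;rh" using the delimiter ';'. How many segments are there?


Input string: 'ofe;xxa;muzdr;rh'
Delimiter: ';'
Split result: 'ofe', 'xxa', 'muzdr', 'rh'
Number of parts: 4


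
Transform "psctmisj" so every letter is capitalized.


Input string: 'psctmisj'
Operation: convert each letter to uppercase
Mapping: 'p'->'P', 's'->'S', 'c'->'C', 't'->'T', 'm'->'M', 'i'->'I', 's'->'S', 'j'->'J'
Result: PSCTMISJ


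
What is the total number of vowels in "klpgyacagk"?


Input string: 'klpgyacagk'
Operation: count vowels (a, e, i, o, u)
Scan: s[0]='k', s[1]='l', s[2]='p', s[3]='g', s[4]='y', s[5]='a' (vowel), s[6]='c', s[7]='a' (vowel), s[8]='g', s[9]='k'
Vowels found: 2
Result: 2


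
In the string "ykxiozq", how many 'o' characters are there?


Input string: 'ykxiozq'
Target character: 'o'
Scan each position: s[4]='o'
Matches found at indices: 4
Total: 1


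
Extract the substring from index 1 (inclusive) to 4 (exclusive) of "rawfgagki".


Input string: 'rawfgagki'
Operation: slice [1:4]
Extract characters: s[1]='a', s[2]='w', s[3]='f'
Result: awf


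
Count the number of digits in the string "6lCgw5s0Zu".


Input string: '6lCgw5s0Zu'
Operation: count digit characters (0-9)
Scan: '6'(digit), 'l', 'C', 'g', 'w', '5'(digit), 's', '0'(digit), 'Z', 'u'
Digits found: 3
Result: 3


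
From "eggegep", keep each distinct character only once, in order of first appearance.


Input: 'eggegep'
Operation: keep first occurrence of each character
Scan: s[0]='e' new -> keep; s[1]='g' new -> keep; s[2]='g' seen -> skip; s[3]='e' seen -> skip; s[4]='g' seen -> skip; s[5]='e' seen -> skip; s[6]='p' new -> keep
Result: egp


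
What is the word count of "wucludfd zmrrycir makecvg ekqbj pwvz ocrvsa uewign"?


Input string: 'wucludfd zmrrycir makecvg ekqbj pwvz ocrvsa uewign'
Operation: split by spaces
Words found: 'wucludfd', 'zmrrycir', 'makecvg', 'ekqbj', 'pwvz', 'ocrvsa', 'uewign'
Word count: 7


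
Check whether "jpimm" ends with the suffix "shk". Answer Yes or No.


Input string: 'jpimm'
Suffix to check: 'shk'
Last 3 characters of input: 'imm'
Match: False
Result: No


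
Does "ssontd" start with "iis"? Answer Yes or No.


Input string: 'ssontd'
Prefix to check: 'iis'
First 3 characters of input: 'sso'
Match: False
Result: No


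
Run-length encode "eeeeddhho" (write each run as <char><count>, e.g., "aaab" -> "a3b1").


Input: 'eeeeddhho'
Operation: identify consecutive runs
Runs: 'eeee' -> e4, 'dd' -> d2, 'hh' -> h2, 'o' -> o1
Encoded: e4d2h2o1


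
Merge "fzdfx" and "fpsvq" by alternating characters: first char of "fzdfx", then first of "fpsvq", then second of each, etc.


String 1: 'fzdfx'
String 2: 'fpsvq'
Operation: alternate characters
Pairs: 'f'+'f', 'z'+'p', 'd'+'s', 'f'+'v', 'x'+'q'
Result: ffzpdsfvxq


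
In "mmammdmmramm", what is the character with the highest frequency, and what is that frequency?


Input: 'mmammdmmramm'
Operation: tally each character
Counts: 'a':2, 'd':1, 'm':8, 'r':1
Maximum: 'm' appears 8 times


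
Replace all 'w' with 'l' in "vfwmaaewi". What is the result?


Input string: 'vfwmaaewi'
Operation: replace 'w' with 'l'
Positions of 'w': 2, 7
After replacement: vflmaaeli


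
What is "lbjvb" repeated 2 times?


Input string: 'lbjvb'
Operation: repeat 2 times
Concatenation: 'lbjvb' + 'lbjvb'
Result: lbjvblbjvb


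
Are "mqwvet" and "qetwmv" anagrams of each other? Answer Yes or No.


String 1: 'mqwvet' -> sorted: 'emqtvw'
String 2: 'qetwmv' -> sorted: 'emqtvw'
Compare sorted forms: 'emqtvw' == 'emqtvw'
Anagram: Yes


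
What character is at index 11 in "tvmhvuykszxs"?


Input string: 'tvmhvuykszxs'
Operation: get character at index 11
Index mapping: s[0]='t', s[1]='v', s[2]='m', s[3]='h', s[4]='v', s[5]='u', s[6]='y', s[7]='k', s[8]='s', s[9]='z', s[10]='x', s[11]='s'
Result: 's'


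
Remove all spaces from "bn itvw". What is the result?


Input string: 'bn itvw'
Operation: remove all spaces
Words: 'bn', 'itvw'
Join without spaces: bnitvw


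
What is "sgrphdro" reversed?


Input string: 'sgrphdro'
Operation: reverse character order
Original order: 's' -> 'g' -> 'r' -> 'p' -> 'h' -> 'd' -> 'r' -> 'o'
Reversed order: 'o' -> 'r' -> 'd' -> 'h' -> 'p' -> 'r' -> 'g' -> 's'
Result: ordhprgs


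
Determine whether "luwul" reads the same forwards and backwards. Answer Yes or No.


Input string: 'luwul'
Reversed: 'luwul'
Compare pairs: s[0]='l' vs s[4]='l' (match), s[1]='u' vs s[3]='u' (match)
Palindrome: Yes


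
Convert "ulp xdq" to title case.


Input string: 'ulp xdq'
Operation: capitalize first letter of each word
Word transformations: 'ulp'->'Ulp', 'xdq'->'Xdq'
Result: Ulp Xdq


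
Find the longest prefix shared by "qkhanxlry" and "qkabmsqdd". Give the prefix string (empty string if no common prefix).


String 1: 'qkhanxlry'
String 2: 'qkabmsqdd'
Compare position by position:
pos 0: 'q' vs 'q' match
pos 1: 'k' vs 'k' match
pos 2: 'h' vs 'a' differ -> stop
Longest common prefix: "qk" (length 2)


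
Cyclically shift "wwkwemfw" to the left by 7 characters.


Input: 'wwkwemfw', shift = 7
Operation: split at index 7 and swap parts
Front part s[0:7] = 'wwkwemf'
Back part s[7:] = 'w'
Rotated = back + front = 'w' + 'wwkwemf'
Result: wwwkwemf


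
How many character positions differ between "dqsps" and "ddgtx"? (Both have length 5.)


String 1: 'dqsps'
String 2: 'ddgtx'
Compare each position: pos 0: 'd'=='d', pos 1: 'q'!='d', pos 2: 's'!='g', pos 3: 'p'!='t', pos 4: 's'!='x'
Differing positions: 4
Hamming distance: 4


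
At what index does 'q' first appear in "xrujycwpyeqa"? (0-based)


Input string: 'xrujycwpyeqa'
Target: 'q'
Scanning left to right: s[0]='x', s[1]='r', s[2]='u', s[3]='j', s[4]='y', s[5]='c', s[6]='w', s[7]='p', s[8]='y', s[9]='e', s[10]='q'
First match at index: 10


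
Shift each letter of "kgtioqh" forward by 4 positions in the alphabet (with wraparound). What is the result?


Input: 'kgtioqh', shift = 4
Operation: for each letter, (position + 4) mod 26
Mapping: 'k'(10+4=14)->'o', 'g'(6+4=10)->'k', 't'(19+4=23)->'x', 'i'(8+4=12)->'m', 'o'(14+4=18)->'s', 'q'(16+4=20)->'u', 'h'(7+4=11)->'l'
Result: okxmsul


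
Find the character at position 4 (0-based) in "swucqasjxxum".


Input string: 'swucqasjxxum'
Operation: get character at index 4
Index mapping: s[0]='s', s[1]='w', s[2]='u', s[3]='c', s[4]='q'
Result: 'q'


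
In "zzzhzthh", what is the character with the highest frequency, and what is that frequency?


Input: 'zzzhzthh'
Operation: tally each character
Counts: 'h':3, 't':1, 'z':4
Maximum: 'z' appears 4 times


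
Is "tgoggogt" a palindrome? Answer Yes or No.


Input string: 'tgoggogt'
Reversed: 'tgoggogt'
Compare pairs: s[0]='t' vs s[7]='t' (match), s[1]='g' vs s[6]='g' (match), s[2]='o' vs s[5]='o' (match), s[3]='g' vs s[4]='g' (match)
Palindrome: Yes


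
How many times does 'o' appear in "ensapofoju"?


Input string: 'ensapofoju'
Target character: 'o'
Scan each position: s[5]='o', s[7]='o'
Matches found at indices: 5, 7
Total: 2


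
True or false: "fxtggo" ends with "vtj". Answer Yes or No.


Input string: 'fxtggo'
Suffix to check: 'vtj'
Last 3 characters of input: 'ggo'
Match: False
Result: No


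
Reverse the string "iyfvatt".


Input string: 'iyfvatt'
Operation: reverse character order
Original order: 'i' -> 'y' -> 'f' -> 'v' -> 'a' -> 't' -> 't'
Reversed order: 't' -> 't' -> 'a' -> 'v' -> 'f' -> 'y' -> 'i'
Result: ttavfyi


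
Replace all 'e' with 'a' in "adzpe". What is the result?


Input string: 'adzpe'
Operation: replace 'e' with 'a'
Positions of 'e': 4
After replacement: adzpa


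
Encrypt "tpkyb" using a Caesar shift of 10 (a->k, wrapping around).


Input: 'tpkyb', shift = 10
Operation: for each letter, (position + 10) mod 26
Mapping: 't'(19+10=29, 29 mod 26=3)->'d', 'p'(15+10=25)->'z', 'k'(10+10=20)->'u', 'y'(24+10=34, 34 mod 26=8)->'i', 'b'(1+10=11)->'l'
Result: dzuil


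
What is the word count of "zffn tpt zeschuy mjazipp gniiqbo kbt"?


Input string: 'zffn tpt zeschuy mjazipp gniiqbo kbt'
Operation: split by spaces
Words found: 'zffn', 'tpt', 'zeschuy', 'mjazipp', 'gniiqbo', 'kbt'
Word count: 6


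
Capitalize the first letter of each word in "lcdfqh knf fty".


Input string: 'lcdfqh knf fty'
Operation: capitalize first letter of each word
Word transformations: 'lcdfqh'->'Lcdfqh', 'knf'->'Knf', 'fty'->'Fty'
Result: Lcdfqh Knf Fty


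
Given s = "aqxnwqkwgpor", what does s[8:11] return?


Input string: 'aqxnwqkwgpor'
Operation: slice [8:11]
Extract characters: s[8]='g', s[9]='p', s[10]='o'
Result: gpo


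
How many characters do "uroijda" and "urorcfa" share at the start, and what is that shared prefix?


String 1: 'uroijda'
String 2: 'urorcfa'
Compare position by position:
pos 0: 'u' vs 'u' match
pos 1: 'r' vs 'r' match
pos 2: 'o' vs 'o' match
pos 3: 'i' vs 'r' differ -> stop
Longest common prefix: "uro" (length 3)


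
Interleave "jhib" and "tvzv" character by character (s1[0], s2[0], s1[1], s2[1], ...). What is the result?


String 1: 'jhib'
String 2: 'tvzv'
Operation: alternate characters
Pairs: 'j'+'t', 'h'+'v', 'i'+'z', 'b'+'v'
Result: jthvizbv


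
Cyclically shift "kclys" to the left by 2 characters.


Input: 'kclys', shift = 2
Operation: split at index 2 and swap parts
Front part s[0:2] = 'kc'
Back part s[2:] = 'lys'
Rotated = back + front = 'lys' + 'kc'
Result: lyskc


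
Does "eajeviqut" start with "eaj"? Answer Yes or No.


Input string: 'eajeviqut'
Prefix to check: 'eaj'
First 3 characters of input: 'eaj'
Match: True
Result: Yes


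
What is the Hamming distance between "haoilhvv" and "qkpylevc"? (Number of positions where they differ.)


String 1: 'haoilhvv'
String 2: 'qkpylevc'
Compare each position: pos 0: 'h'!='q', pos 1: 'a'!='k', pos 2: 'o'!='p', pos 3: 'i'!='y', pos 4: 'l'=='l', pos 5: 'h'!='e', pos 6: 'v'=='v', pos 7: 'v'!='c'
Differing positions: 6
Hamming distance: 6


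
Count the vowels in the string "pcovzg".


Input string: 'pcovzg'
Operation: count vowels (a, e, i, o, u)
Scan: s[0]='p', s[1]='c', s[2]='o' (vowel), s[3]='v', s[4]='z', s[5]='g'
Vowels found: 1
Result: 1


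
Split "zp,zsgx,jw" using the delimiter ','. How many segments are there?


Input string: 'zp,zsgx,jw'
Delimiter: ','
Split result: 'zp', 'zsgx', 'jw'
Number of parts: 3


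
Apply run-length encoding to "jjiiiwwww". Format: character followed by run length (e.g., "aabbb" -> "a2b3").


Input: 'jjiiiwwww'
Operation: identify consecutive runs
Runs: 'jj' -> j2, 'iii' -> i3, 'wwww' -> w4
Encoded: j2i3w4


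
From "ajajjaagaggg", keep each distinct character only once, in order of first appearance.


Input: 'ajajjaagaggg'
Operation: keep first occurrence of each character
Scan: s[0]='a' new -> keep; s[1]='j' new -> keep; s[2]='a' seen -> skip; s[3]='j' seen -> skip; s[4]='j' seen -> skip; s[5]='a' seen -> skip; s[6]='a' seen -> skip; s[7]='g' new -> keep; s[8]='a' seen -> skip; s[9]='g' seen -> skip; s[10]='g' seen -> skip; s[11]='g' seen -> skip
Result: ajg


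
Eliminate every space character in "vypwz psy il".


Input string: 'vypwz psy il'
Operation: remove all spaces
Words: 'vypwz', 'psy', 'il'
Join without spaces: vypwzpsyil


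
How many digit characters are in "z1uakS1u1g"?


Input string: 'z1uakS1u1g'
Operation: count digit characters (0-9)
Scan: 'z', '1'(digit), 'u', 'a', 'k', 'S', '1'(digit), 'u', '1'(digit), 'g'
Digits found: 3
Result: 3


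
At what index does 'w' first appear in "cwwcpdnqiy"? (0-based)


Input string: 'cwwcpdnqiy'
Target: 'w'
Scanning left to right: s[0]='c', s[1]='w'
First match at index: 1


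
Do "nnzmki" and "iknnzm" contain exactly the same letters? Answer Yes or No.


String 1: 'nnzmki' -> sorted: 'ikmnnz'
String 2: 'iknnzm' -> sorted: 'ikmnnz'
Compare sorted forms: 'ikmnnz' == 'ikmnnz'
Anagram: Yes


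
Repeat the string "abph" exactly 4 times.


Input string: 'abph'
Operation: repeat 4 times
Concatenation: 'abph' + 'abph' + 'abph' + 'abph'
Result: abphabphabphabph


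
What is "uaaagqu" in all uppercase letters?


Input string: 'uaaagqu'
Operation: convert each letter to uppercase
Mapping: 'u'->'U', 'a'->'A', 'a'->'A', 'a'->'A', 'g'->'G', 'q'->'Q', 'u'->'U'
Result: UAAAGQU


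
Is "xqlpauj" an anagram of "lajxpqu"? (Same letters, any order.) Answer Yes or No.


String 1: 'lajxpqu' -> sorted: 'ajlpqux'
String 2: 'xqlpauj' -> sorted: 'ajlpqux'
Compare sorted forms: 'ajlpqux' == 'ajlpqux'
Anagram: Yes


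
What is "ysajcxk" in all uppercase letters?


Input string: 'ysajcxk'
Operation: convert each letter to uppercase
Mapping: 'y'->'Y', 's'->'S', 'a'->'A', 'j'->'J', 'c'->'C', 'x'->'X', 'k'->'K'
Result: YSAJCXK


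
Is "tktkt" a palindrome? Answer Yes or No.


Input string: 'tktkt'
Reversed: 'tktkt'
Compare pairs: s[0]='t' vs s[4]='t' (match), s[1]='k' vs s[3]='k' (match)
Palindrome: Yes


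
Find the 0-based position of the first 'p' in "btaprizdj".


Input string: 'btaprizdj'
Target: 'p'
Scanning left to right: s[0]='b', s[1]='t', s[2]='a', s[3]='p'
First match at index: 3


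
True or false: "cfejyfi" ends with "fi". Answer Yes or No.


Input string: 'cfejyfi'
Suffix to check: 'fi'
Last 2 characters of input: 'fi'
Match: True
Result: Yes
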